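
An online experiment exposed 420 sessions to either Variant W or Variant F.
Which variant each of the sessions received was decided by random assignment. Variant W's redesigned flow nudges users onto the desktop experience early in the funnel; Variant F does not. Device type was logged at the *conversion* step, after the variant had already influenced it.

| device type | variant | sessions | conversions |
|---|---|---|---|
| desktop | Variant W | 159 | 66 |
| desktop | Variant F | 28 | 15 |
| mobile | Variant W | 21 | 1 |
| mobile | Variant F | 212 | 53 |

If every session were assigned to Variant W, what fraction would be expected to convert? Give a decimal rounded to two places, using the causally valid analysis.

Device type here is a post-treatment variable shaped by the variant; conditioning on it would introduce bias rather than remove it. The overall comparison is the causal one.
So P(outcome | do(Variant W)) is just the pooled rate for Variant W: 67/180 = 0.372.

0.37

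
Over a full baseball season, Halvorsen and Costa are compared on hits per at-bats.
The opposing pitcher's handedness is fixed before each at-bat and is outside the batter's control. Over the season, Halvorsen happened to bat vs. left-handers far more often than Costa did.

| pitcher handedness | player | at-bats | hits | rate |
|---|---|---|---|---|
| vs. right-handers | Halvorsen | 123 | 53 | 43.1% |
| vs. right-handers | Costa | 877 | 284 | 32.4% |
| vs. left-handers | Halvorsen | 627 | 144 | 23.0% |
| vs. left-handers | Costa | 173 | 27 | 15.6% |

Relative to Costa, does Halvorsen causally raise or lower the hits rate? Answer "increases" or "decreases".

Here pitcher handedness is a common cause — it drives both which player a case falls under and the outcome. The crude comparison mixes populations; the stratum-specific rates are the causally relevant ones.
Within each level — vs. right-handers: 43.1% vs 32.4%; vs. left-handers: 23.0% vs 15.6% — Halvorsen is higher every time.

increases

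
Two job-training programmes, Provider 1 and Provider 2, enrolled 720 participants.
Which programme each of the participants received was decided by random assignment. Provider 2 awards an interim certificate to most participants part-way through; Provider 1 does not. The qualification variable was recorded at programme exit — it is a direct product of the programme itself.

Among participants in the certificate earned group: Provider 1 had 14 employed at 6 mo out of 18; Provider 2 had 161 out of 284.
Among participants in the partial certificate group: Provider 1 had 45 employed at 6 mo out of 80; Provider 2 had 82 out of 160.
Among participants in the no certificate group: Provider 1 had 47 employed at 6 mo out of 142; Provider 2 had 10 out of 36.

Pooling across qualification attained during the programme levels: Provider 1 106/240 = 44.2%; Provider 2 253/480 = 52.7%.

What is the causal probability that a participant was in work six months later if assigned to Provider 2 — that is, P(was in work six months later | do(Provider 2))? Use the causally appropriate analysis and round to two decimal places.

The qualification attained during the programme-specific comparison favours Provider 1 throughout, but the pooled figures favour Provider 2. The question is whether to condition on qualification attained during the programme.
Stratifying would compare programmes among participants the programmes themselves sorted into qualification attained during the programme groups — a form of selection on an intermediate. The unconditioned pooled rates give the total causal effect.
So P(outcome | do(Provider 2)) is just the pooled rate for Provider 2: 253/480 = 0.527.

0.53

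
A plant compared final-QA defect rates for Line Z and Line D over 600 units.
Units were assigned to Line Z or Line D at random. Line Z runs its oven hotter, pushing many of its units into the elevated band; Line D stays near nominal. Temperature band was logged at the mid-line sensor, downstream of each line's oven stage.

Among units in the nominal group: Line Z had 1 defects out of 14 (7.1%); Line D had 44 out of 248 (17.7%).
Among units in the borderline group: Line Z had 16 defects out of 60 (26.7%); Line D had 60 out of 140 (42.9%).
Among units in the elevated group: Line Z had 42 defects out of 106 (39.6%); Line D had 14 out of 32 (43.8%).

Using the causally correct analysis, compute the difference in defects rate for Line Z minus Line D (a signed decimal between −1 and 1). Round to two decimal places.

+0.05

Within every in-process temperature band level Line Z has the lower rate, yet pooled Line D does — Simpson's reversal.
In-process temperature band lies on the pathway line → in-process temperature band → outcome, so adjusting for it blocks the indirect effect. For the total causal effect of line, use the unadjusted pooled rates.
The causal difference is the pooled difference: 0.328 − 0.281 = +0.047.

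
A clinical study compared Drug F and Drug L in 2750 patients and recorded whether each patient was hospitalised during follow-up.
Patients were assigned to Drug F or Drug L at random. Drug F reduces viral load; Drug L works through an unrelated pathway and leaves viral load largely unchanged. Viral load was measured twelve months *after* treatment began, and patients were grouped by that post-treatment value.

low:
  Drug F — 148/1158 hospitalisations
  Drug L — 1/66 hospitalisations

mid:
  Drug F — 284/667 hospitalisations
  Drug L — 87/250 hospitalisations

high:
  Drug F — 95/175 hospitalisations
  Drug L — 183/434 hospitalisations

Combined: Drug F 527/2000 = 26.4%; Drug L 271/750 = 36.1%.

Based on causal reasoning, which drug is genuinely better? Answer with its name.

Stratifying would compare drugs among patients the drugs themselves sorted into viral load groups — a form of selection on an intermediate. The unconditioned pooled rates give the total causal effect.
Pooled: Drug F 26.4% vs Drug L 36.1%; Drug F is lower overall.

Drug F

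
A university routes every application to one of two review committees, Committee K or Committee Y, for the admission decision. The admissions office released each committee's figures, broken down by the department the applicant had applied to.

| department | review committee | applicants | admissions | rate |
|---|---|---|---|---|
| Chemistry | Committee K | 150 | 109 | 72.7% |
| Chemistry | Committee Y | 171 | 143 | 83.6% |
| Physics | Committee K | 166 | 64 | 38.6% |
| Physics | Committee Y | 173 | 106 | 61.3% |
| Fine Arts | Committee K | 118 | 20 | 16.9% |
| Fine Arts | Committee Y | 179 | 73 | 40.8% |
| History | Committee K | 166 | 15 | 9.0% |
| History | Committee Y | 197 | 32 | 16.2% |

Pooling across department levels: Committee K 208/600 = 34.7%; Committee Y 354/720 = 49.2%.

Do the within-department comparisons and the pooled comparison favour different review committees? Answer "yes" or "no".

Within each department level (Chemistry 72.7% vs 83.6%; Physics 38.6% vs 61.3%; Fine Arts 16.9% vs 40.8%; History 9.0% vs 16.2%), Committee Y has the higher rate every time. Pooled: 34.7% vs 49.2% — Committee Y has the higher rate overall. They agree.

no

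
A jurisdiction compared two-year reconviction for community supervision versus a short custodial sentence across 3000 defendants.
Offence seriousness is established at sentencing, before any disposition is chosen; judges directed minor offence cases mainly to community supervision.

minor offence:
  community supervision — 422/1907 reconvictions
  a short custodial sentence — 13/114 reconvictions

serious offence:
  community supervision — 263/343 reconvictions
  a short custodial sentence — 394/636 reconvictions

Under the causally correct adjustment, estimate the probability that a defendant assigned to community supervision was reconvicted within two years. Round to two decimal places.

Since offence seriousness is a pre-existing factor (not a product of the disposition) and it affects the outcome on its own, it is a confounder. The stratified rates, not the pooled rate, identify the causal effect.
Standardising community supervision to the population offence seriousness mix: 0.674·422/1907 + 0.326·263/343 = 0.399.

0.40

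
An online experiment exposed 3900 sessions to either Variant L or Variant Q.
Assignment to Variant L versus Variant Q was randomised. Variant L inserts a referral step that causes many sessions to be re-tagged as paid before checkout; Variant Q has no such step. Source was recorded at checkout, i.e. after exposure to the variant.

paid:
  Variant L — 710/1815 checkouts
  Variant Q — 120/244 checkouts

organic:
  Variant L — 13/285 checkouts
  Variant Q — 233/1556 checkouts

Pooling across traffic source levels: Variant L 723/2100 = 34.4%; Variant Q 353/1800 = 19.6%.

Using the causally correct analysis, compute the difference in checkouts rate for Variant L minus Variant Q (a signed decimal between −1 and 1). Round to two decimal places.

Within every traffic source level Variant Q has the higher rate, yet pooled Variant L does — Simpson's reversal.
Stratifying would compare variants among sessions the variants themselves sorted into traffic source groups — a form of selection on an intermediate. The unconditioned pooled rates give the total causal effect.
The causal difference is the pooled difference: 0.344 − 0.196 = +0.148.

+0.15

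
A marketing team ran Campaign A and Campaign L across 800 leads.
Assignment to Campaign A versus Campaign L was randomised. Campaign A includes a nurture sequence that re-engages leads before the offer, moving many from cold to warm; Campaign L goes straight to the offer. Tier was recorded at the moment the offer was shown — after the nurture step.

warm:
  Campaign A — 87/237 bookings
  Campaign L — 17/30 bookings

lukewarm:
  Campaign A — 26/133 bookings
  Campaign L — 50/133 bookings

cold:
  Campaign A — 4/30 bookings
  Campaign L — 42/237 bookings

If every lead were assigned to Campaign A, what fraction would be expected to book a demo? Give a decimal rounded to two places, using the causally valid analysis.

0.29

The distribution of engagement tier is itself part of what the campaign does — it is an intermediate outcome. Holding it fixed would remove that part of the effect; the total effect is the pooled difference.
So P(outcome | do(Campaign A)) is just the pooled rate for Campaign A: 117/400 = 0.292.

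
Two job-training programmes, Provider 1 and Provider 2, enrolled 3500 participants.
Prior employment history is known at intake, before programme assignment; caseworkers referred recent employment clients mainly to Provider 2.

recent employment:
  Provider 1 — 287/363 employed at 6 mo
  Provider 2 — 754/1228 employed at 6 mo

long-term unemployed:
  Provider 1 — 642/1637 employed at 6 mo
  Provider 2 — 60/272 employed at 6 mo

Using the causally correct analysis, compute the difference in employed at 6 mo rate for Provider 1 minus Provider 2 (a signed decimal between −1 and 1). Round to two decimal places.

Prior employment history differs across programmes for reasons unrelated to any effect of the programme itself, and it separately predicts the outcome — a classic confounder. We must compare within prior employment history levels.
Adjusting over the population distribution of prior employment history: 0.455·(0.791−0.614) + 0.545·(0.392−0.221) = +0.174.

+0.17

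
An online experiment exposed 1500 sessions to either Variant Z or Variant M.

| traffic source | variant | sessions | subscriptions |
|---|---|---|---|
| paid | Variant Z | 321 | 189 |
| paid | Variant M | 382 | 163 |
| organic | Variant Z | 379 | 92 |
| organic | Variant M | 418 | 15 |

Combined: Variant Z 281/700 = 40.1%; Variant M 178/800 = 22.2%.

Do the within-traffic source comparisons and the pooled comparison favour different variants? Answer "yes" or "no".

no

Within each traffic source level (paid 58.9% vs 42.7%; organic 24.3% vs 3.6%), Variant Z has the higher rate every time. Pooled: 40.1% vs 22.2% — Variant Z has the higher rate overall. They agree.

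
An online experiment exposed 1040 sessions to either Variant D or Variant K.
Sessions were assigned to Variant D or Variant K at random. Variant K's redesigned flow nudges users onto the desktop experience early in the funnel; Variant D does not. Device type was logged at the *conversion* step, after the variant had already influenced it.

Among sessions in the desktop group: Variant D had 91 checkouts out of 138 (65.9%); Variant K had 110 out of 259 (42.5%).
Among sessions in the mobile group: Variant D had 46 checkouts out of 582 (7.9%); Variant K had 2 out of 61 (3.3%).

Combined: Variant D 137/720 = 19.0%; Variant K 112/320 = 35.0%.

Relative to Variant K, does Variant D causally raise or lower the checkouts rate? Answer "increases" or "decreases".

Device type here is a post-treatment variable shaped by the variant; conditioning on it would introduce bias rather than remove it. The overall comparison is the causal one.
Pooled: Variant D 19.0% vs Variant K 35.0%; Variant K is higher overall.

decreases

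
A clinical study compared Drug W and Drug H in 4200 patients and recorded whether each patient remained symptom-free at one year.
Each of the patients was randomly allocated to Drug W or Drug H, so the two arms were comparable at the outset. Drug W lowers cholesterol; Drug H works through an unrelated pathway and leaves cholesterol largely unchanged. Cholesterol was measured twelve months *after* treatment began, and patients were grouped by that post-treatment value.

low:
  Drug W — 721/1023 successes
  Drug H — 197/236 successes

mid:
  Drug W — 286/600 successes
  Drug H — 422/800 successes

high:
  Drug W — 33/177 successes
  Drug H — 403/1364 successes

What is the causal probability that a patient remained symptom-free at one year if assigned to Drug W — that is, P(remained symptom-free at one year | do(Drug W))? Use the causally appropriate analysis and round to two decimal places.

0.58

Because the drug influences cholesterol, cholesterol is a post-treatment mediator, not a confounder. Stratifying on it would bias the estimate; the causal effect is the crude pooled difference.
So P(outcome | do(Drug W)) is just the pooled rate for Drug W: 1040/1800 = 0.578.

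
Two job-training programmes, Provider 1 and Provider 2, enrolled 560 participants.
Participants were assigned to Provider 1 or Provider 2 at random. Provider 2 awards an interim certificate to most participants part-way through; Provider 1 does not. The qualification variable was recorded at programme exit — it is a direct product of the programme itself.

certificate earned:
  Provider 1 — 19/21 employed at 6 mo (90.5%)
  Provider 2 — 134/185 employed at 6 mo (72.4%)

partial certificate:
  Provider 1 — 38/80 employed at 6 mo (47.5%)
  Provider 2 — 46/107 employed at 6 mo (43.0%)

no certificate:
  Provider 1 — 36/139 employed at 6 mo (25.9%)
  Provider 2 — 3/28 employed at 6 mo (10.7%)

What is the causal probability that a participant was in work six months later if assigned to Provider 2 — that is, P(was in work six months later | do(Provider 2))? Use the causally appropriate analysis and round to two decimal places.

Qualification attained during the programme here is a post-treatment variable shaped by the programme; conditioning on it would introduce bias rather than remove it. The overall comparison is the causal one.
So P(outcome | do(Provider 2)) is just the pooled rate for Provider 2: 183/320 = 0.572.

0.57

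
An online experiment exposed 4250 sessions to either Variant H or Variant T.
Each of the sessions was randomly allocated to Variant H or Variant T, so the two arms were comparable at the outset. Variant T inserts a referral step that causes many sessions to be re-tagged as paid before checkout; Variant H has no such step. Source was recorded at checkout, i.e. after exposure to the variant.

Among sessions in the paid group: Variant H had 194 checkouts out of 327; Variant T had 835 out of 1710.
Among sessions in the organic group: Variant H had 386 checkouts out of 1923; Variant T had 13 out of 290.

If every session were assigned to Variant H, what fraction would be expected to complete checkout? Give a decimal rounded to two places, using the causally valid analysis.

0.26

Because the variant influences traffic source, traffic source is a post-treatment mediator, not a confounder. Stratifying on it would bias the estimate; the causal effect is the crude pooled difference.
So P(outcome | do(Variant H)) is just the pooled rate for Variant H: 580/2250 = 0.258.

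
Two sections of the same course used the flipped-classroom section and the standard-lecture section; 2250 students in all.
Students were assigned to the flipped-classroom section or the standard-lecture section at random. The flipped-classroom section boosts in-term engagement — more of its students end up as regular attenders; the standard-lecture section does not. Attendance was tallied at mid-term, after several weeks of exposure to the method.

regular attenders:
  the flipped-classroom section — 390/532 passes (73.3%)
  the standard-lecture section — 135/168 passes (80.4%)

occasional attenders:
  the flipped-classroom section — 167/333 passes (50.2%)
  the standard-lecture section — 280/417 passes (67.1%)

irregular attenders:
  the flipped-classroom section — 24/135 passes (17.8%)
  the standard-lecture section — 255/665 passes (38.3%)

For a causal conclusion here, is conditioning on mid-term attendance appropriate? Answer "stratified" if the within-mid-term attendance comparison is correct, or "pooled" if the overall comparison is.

The stratified and pooled comparisons disagree (the standard-lecture section wins within each mid-term attendance; the flipped-classroom section wins overall), so the answer turns on the causal role of mid-term attendance.
The distribution of mid-term attendance is itself part of what the teaching method does — it is an intermediate outcome. Holding it fixed would remove that part of the effect; the total effect is the pooled difference.
Pooled: the flipped-classroom section 58.1% vs the standard-lecture section 53.6%; the flipped-classroom section is higher overall.

pooled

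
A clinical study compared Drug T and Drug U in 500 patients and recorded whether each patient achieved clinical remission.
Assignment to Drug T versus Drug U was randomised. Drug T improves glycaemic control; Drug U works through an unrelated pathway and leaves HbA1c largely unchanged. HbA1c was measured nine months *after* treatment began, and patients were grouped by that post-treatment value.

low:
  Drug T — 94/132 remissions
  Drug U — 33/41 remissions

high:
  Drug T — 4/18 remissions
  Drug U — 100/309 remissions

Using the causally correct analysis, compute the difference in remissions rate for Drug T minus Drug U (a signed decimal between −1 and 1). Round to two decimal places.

+0.27

Stratifying would compare drugs among patients the drugs themselves sorted into HbA1c groups — a form of selection on an intermediate. The unconditioned pooled rates give the total causal effect.
The causal difference is the pooled difference: 0.653 − 0.380 = +0.273.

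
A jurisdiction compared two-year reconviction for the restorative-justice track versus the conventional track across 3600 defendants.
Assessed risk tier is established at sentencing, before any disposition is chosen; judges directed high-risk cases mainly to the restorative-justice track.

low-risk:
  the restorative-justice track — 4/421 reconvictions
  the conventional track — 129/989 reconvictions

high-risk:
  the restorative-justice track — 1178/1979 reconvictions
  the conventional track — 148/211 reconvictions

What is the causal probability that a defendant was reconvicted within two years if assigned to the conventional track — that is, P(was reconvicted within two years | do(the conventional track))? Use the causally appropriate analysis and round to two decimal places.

0.48

The assessed risk tier-specific comparison favours the restorative-justice track throughout, but the pooled figures favour the conventional track. The question is whether to condition on assessed risk tier.
Assessed risk tier is set before the disposition has any effect — it is not caused by the disposition — and it independently drives the outcome. That makes it a confounder, so the causal comparison is within assessed risk tier levels.
Standardising the conventional track to the population assessed risk tier mix: 0.392·129/989 + 0.608·148/211 = 0.478.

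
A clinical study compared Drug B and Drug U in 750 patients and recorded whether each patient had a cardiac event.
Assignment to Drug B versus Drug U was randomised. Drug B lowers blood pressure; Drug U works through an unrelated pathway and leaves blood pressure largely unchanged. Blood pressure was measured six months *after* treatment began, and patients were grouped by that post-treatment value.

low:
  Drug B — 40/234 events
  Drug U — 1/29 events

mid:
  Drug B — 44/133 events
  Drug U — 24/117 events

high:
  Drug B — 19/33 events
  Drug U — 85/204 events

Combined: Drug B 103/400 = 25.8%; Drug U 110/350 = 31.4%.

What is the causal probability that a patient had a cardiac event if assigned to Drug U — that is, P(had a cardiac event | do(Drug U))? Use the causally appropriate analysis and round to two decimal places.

The distribution of blood pressure is itself part of what the drug does — it is an intermediate outcome. Holding it fixed would remove that part of the effect; the total effect is the pooled difference.
So P(outcome | do(Drug U)) is just the pooled rate for Drug U: 110/350 = 0.314.

0.31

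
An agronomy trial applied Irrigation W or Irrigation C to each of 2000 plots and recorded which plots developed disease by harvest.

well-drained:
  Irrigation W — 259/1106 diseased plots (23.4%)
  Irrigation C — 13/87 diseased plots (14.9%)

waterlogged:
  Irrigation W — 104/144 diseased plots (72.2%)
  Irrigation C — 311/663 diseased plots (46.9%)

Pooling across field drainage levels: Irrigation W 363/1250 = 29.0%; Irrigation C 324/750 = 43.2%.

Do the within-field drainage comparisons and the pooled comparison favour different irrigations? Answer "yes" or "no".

yes

Within each field drainage level (well-drained 23.4% vs 14.9%; waterlogged 72.2% vs 46.9%), Irrigation C has the lower rate every time. Pooled: 29.0% vs 43.2% — Irrigation W has the lower rate overall. The two comparisons disagree.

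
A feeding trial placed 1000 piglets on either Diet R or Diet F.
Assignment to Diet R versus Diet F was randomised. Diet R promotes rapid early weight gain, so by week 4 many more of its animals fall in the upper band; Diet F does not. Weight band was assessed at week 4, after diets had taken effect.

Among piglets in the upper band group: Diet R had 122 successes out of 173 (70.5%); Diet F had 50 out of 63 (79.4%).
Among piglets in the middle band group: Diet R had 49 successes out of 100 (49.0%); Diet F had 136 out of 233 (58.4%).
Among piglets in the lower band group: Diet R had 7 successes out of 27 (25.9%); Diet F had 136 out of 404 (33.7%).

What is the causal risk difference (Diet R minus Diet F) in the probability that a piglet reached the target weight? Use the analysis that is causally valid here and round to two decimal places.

+0.13

The week-4 weight band-specific comparison favours Diet F throughout, but the pooled figures favour Diet R. The question is whether to condition on week-4 weight band.
Stratifying would compare diets among piglets the diets themselves sorted into week-4 weight band groups — a form of selection on an intermediate. The unconditioned pooled rates give the total causal effect.
The causal difference is the pooled difference: 0.593 − 0.460 = +0.133.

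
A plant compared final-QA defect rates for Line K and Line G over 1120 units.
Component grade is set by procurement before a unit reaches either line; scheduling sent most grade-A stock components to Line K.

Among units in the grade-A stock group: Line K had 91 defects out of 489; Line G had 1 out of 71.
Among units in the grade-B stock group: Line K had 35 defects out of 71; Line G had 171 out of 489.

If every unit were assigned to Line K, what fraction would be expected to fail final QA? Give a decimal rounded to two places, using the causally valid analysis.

Line G is lower inside every component grade stratum but Line K is lower in aggregate. Whether to stratify depends on how component grade relates to the line.
Component grade satisfies the back-door criterion: it is not a descendant of the line, and it blocks the spurious path from line to outcome. Adjusting for it (i.e., using the within-component grade rates) gives the causal effect.
Standardising Line K to the population component grade mix: 0.500·91/489 + 0.500·35/71 = 0.340.

0.34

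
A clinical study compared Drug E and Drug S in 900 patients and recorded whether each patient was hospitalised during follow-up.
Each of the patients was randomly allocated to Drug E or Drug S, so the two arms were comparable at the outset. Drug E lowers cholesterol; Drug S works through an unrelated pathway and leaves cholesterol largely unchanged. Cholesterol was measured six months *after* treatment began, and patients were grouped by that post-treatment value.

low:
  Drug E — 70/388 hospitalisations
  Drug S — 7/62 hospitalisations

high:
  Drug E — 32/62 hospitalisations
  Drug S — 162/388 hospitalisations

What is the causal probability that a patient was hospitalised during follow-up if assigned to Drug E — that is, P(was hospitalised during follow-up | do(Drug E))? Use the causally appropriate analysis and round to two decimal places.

0.23

Drug S is lower inside every cholesterol stratum but Drug E is lower in aggregate. Whether to stratify depends on how cholesterol relates to the drug.
Cholesterol is recorded after the drug and is itself shifted by it — it sits on the causal path from drug to outcome. Conditioning on a mediator would strip out part of the effect we want; the pooled comparison gives the total causal effect.
So P(outcome | do(Drug E)) is just the pooled rate for Drug E: 102/450 = 0.227.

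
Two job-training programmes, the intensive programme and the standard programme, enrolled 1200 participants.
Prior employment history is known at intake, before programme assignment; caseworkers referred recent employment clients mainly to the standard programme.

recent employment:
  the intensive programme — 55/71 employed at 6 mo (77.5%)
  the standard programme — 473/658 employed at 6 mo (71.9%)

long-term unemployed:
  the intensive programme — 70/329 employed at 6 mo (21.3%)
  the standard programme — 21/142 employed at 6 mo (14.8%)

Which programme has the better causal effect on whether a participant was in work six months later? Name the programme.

The stratified and pooled comparisons disagree (the intensive programme wins within each prior employment history; the standard programme wins overall), so the answer turns on the causal role of prior employment history.
Nothing the programme does changes prior employment history; the imbalance is an allocation artefact. With prior employment history also predicting the outcome, the pooled figure is confounded, and the within-stratum comparison is the causal one.
Within each level — recent employment: 77.5% vs 71.9%; long-term unemployed: 21.3% vs 14.8% — the intensive programme is higher every time.

the intensive programme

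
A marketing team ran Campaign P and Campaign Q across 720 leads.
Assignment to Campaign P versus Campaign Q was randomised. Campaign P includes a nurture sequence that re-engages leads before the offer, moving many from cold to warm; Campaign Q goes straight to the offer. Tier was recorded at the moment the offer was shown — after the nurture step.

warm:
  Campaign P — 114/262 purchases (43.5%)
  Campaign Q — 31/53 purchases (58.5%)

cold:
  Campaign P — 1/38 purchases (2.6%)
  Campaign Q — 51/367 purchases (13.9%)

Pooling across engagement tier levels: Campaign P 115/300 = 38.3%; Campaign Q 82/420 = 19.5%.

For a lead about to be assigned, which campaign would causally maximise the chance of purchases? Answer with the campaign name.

Campaign P

Because the campaign influences engagement tier, engagement tier is a post-treatment mediator, not a confounder. Stratifying on it would bias the estimate; the causal effect is the crude pooled difference.
Pooled: Campaign P 38.3% vs Campaign Q 19.5%; Campaign P is higher overall.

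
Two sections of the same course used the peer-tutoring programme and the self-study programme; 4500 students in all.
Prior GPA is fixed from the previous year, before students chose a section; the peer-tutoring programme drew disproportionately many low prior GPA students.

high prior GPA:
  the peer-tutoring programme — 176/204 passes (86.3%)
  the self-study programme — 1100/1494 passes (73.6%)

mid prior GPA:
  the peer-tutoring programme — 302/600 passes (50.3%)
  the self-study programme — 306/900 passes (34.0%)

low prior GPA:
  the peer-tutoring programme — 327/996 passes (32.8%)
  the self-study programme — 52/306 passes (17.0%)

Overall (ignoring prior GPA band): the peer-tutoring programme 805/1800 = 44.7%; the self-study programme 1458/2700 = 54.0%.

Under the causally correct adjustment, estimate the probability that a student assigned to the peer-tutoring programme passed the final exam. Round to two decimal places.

0.59

Prior GPA band satisfies the back-door criterion: it is not a descendant of the teaching method, and it blocks the spurious path from teaching method to outcome. Adjusting for it (i.e., using the within-prior GPA band rates) gives the causal effect.
Standardising the peer-tutoring programme to the population prior GPA band mix: 0.377·176/204 + 0.333·302/600 + 0.289·327/996 = 0.588.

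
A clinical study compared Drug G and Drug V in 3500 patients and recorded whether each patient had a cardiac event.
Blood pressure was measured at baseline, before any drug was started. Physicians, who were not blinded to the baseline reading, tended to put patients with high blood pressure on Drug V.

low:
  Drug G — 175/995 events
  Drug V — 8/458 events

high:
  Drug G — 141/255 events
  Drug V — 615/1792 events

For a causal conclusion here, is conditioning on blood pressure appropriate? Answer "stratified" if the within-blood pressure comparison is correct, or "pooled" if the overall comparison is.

stratified

Blood pressure differs across drugs for reasons unrelated to any effect of the drug itself, and it separately predicts the outcome — a classic confounder. We must compare within blood pressure levels.
Within each level — low: 17.6% vs 1.7%; high: 55.3% vs 34.3% — Drug V is lower every time.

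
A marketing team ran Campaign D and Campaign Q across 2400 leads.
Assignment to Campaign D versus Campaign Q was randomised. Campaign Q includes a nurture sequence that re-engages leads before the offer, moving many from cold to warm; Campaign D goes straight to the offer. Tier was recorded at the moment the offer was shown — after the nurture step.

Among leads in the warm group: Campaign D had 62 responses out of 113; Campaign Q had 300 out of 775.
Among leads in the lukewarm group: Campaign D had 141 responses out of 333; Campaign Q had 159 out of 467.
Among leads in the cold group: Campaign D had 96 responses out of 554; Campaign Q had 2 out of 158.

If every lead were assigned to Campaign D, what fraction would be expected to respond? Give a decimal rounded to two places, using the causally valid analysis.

Stratifying would compare campaigns among leads the campaigns themselves sorted into engagement tier groups — a form of selection on an intermediate. The unconditioned pooled rates give the total causal effect.
So P(outcome | do(Campaign D)) is just the pooled rate for Campaign D: 299/1000 = 0.299.

0.30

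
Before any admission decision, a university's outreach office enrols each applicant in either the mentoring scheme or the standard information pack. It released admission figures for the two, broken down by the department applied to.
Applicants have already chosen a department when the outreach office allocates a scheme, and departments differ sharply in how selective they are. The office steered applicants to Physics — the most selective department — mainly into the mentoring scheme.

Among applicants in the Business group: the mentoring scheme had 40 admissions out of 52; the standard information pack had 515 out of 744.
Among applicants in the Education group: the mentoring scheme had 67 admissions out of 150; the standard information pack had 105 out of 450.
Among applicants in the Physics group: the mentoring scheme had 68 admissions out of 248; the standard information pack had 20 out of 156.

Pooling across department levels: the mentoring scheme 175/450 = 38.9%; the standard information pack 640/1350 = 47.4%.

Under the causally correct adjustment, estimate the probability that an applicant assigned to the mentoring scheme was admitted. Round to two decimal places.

Department differs across outreach schemes for reasons unrelated to any effect of the outreach scheme itself, and it separately predicts the outcome — a classic confounder. We must compare within department levels.
Standardising the mentoring scheme to the population department mix: 0.442·40/52 + 0.333·67/150 + 0.224·68/248 = 0.551.

0.55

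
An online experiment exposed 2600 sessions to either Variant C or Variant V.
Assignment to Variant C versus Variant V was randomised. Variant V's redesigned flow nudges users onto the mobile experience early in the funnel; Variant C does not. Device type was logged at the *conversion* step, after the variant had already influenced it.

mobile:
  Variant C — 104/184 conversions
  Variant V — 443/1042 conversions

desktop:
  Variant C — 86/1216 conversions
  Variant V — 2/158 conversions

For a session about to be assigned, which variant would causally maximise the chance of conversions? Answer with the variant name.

Variant C is higher inside every device type stratum but Variant V is higher in aggregate. Whether to stratify depends on how device type relates to the variant.
Device type here is a post-treatment variable shaped by the variant; conditioning on it would introduce bias rather than remove it. The overall comparison is the causal one.
Pooled: Variant C 13.6% vs Variant V 37.1%; Variant V is higher overall.

Variant V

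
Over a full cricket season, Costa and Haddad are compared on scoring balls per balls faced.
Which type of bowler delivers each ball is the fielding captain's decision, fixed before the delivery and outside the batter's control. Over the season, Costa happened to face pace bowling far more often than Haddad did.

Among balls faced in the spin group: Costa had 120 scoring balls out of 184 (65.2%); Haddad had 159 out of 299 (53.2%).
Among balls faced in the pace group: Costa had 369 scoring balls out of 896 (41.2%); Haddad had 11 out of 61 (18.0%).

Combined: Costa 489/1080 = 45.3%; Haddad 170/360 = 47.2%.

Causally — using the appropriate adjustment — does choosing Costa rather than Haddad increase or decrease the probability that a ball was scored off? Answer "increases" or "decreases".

increases

The imbalance in bowling type arose from how balls faced were allocated, not from anything the player did; and bowling type independently affects the outcome. The pooled gap is confounded — condition on bowling type.
Within each level — spin: 65.2% vs 53.2%; pace: 41.2% vs 18.0% — Costa is higher every time.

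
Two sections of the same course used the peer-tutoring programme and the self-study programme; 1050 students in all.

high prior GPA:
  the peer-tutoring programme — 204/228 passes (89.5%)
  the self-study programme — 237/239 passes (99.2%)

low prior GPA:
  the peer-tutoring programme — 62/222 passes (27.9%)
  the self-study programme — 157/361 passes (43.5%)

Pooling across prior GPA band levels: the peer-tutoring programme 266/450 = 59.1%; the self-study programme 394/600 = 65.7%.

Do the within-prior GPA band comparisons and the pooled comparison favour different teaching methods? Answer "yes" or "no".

Within each prior GPA band level (high prior GPA 89.5% vs 99.2%; low prior GPA 27.9% vs 43.5%), the self-study programme has the higher rate every time. Pooled: 59.1% vs 65.7% — the self-study programme has the higher rate overall. They agree.

no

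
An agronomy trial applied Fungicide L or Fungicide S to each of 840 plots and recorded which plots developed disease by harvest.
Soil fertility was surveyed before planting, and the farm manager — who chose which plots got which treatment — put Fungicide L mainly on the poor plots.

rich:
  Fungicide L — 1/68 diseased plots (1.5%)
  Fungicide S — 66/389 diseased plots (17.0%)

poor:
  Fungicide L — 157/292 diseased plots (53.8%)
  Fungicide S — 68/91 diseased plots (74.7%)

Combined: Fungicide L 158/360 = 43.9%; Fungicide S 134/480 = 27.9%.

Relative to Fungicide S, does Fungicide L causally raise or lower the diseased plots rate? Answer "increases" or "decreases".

decreases

Soil fertility differs across fungicides for reasons unrelated to any effect of the fungicide itself, and it separately predicts the outcome — a classic confounder. We must compare within soil fertility levels.
Within each level — rich: 1.5% vs 17.0%; poor: 53.8% vs 74.7% — Fungicide L is lower every time.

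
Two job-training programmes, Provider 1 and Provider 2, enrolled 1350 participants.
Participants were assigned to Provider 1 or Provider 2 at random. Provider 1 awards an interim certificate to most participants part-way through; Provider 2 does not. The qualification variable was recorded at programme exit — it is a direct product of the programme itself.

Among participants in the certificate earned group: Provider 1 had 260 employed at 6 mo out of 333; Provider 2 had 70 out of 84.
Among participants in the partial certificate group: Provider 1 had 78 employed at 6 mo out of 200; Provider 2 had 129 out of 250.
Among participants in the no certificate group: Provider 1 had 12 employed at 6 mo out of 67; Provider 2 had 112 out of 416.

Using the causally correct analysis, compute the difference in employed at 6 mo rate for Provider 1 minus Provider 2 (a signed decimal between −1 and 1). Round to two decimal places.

+0.17

Within every qualification attained during the programme level Provider 2 has the higher rate, yet pooled Provider 1 does — Simpson's reversal.
Because the programme influences qualification attained during the programme, qualification attained during the programme is a post-treatment mediator, not a confounder. Stratifying on it would bias the estimate; the causal effect is the crude pooled difference.
The causal difference is the pooled difference: 0.583 − 0.415 = +0.169.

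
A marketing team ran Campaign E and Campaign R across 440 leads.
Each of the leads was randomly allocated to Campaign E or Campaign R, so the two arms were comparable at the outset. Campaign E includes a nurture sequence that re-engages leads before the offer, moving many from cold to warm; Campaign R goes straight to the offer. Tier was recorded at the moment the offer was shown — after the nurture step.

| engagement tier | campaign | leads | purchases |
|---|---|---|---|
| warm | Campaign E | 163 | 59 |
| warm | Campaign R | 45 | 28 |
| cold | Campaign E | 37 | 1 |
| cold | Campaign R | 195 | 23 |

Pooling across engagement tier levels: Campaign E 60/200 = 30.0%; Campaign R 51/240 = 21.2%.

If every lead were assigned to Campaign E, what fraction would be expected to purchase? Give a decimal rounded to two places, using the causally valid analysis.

Within every engagement tier level Campaign R has the higher rate, yet pooled Campaign E does — Simpson's reversal.
Engagement tier is downstream of the campaign. One should not condition on a consequence of treatment, so the overall rates are the right comparison.
So P(outcome | do(Campaign E)) is just the pooled rate for Campaign E: 60/200 = 0.300.

0.30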